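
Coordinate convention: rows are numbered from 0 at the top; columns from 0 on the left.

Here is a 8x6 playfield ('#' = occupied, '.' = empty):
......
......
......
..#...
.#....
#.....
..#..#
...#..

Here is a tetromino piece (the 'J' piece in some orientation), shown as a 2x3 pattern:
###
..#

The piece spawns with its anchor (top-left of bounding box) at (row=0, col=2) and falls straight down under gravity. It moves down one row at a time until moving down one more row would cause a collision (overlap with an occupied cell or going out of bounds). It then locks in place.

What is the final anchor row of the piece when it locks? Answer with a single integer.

Spawn at (row=0, col=2). Try each row:
  row 0: fits
  row 1: fits
  row 2: fits
  row 3: blocked -> lock at row 2

Answer: 2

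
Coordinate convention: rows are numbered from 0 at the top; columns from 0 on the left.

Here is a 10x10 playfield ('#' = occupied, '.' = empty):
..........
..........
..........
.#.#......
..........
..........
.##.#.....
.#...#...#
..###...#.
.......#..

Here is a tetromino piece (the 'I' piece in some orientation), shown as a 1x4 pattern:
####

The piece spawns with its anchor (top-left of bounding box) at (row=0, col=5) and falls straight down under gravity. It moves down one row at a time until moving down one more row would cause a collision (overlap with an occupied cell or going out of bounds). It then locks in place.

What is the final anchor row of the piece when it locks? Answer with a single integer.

Spawn at (row=0, col=5). Try each row:
  row 0: fits
  row 1: fits
  row 2: fits
  row 3: fits
  row 4: fits
  row 5: fits
  row 6: fits
  row 7: blocked -> lock at row 6

Answer: 6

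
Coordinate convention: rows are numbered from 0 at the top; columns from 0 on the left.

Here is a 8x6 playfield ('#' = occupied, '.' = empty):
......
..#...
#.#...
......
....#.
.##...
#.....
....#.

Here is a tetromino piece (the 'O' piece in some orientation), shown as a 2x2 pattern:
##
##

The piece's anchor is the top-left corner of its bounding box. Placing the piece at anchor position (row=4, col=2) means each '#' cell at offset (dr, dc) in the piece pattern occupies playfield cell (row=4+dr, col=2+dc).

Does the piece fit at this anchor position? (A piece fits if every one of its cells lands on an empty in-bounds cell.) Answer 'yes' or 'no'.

Check each piece cell at anchor (4, 2):
  offset (0,0) -> (4,2): empty -> OK
  offset (0,1) -> (4,3): empty -> OK
  offset (1,0) -> (5,2): occupied ('#') -> FAIL
  offset (1,1) -> (5,3): empty -> OK
All cells valid: no

Answer: no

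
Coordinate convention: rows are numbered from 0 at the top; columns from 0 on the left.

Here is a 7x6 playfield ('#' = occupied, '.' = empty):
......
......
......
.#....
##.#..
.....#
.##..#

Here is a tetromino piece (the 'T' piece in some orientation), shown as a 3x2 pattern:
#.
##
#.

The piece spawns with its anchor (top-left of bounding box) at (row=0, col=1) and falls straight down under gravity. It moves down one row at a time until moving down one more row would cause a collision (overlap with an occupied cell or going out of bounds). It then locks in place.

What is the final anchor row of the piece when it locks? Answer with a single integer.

Spawn at (row=0, col=1). Try each row:
  row 0: fits
  row 1: blocked -> lock at row 0

Answer: 0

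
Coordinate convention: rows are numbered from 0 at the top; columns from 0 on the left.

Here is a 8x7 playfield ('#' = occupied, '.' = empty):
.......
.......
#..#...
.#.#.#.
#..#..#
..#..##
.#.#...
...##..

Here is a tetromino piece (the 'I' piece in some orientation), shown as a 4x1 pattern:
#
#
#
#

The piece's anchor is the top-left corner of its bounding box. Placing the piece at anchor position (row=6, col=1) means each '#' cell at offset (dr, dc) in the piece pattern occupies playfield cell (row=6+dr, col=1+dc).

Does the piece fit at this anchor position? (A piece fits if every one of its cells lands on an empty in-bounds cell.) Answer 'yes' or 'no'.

Answer: no

Derivation:
Check each piece cell at anchor (6, 1):
  offset (0,0) -> (6,1): occupied ('#') -> FAIL
  offset (1,0) -> (7,1): empty -> OK
  offset (2,0) -> (8,1): out of bounds -> FAIL
  offset (3,0) -> (9,1): out of bounds -> FAIL
All cells valid: no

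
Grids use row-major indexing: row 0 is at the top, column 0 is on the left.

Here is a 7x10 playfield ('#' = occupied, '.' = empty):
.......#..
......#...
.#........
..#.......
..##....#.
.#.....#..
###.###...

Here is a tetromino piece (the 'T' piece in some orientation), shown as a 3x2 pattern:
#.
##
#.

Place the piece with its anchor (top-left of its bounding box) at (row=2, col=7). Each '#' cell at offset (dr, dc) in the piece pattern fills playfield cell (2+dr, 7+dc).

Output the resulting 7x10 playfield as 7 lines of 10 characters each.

Fill (2+0,7+0) = (2,7)
Fill (2+1,7+0) = (3,7)
Fill (2+1,7+1) = (3,8)
Fill (2+2,7+0) = (4,7)

Answer: .......#..
......#...
.#.....#..
..#....##.
..##...##.
.#.....#..
###.###...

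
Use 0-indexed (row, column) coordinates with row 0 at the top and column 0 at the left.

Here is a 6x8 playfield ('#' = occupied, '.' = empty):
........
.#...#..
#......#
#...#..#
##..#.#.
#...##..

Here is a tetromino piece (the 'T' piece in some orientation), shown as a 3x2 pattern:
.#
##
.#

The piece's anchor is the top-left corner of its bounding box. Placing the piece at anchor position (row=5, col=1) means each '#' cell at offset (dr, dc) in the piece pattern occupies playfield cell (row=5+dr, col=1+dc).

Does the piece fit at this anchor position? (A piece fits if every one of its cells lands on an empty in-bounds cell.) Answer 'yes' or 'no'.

Check each piece cell at anchor (5, 1):
  offset (0,1) -> (5,2): empty -> OK
  offset (1,0) -> (6,1): out of bounds -> FAIL
  offset (1,1) -> (6,2): out of bounds -> FAIL
  offset (2,1) -> (7,2): out of bounds -> FAIL
All cells valid: no

Answer: no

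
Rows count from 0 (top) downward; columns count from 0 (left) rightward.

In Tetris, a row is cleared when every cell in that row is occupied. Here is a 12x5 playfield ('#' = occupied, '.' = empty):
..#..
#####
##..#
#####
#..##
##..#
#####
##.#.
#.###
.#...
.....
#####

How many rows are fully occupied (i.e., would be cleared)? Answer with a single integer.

Check each row:
  row 0: 4 empty cells -> not full
  row 1: 0 empty cells -> FULL (clear)
  row 2: 2 empty cells -> not full
  row 3: 0 empty cells -> FULL (clear)
  row 4: 2 empty cells -> not full
  row 5: 2 empty cells -> not full
  row 6: 0 empty cells -> FULL (clear)
  row 7: 2 empty cells -> not full
  row 8: 1 empty cell -> not full
  row 9: 4 empty cells -> not full
  row 10: 5 empty cells -> not full
  row 11: 0 empty cells -> FULL (clear)
Total rows cleared: 4

Answer: 4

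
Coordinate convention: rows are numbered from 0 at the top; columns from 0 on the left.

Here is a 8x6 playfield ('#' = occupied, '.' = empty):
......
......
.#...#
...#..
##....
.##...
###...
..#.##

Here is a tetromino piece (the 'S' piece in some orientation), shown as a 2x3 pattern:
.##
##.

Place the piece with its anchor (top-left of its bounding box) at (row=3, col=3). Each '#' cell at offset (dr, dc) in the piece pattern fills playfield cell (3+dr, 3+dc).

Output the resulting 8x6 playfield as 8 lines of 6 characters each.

Answer: ......
......
.#...#
...###
##.##.
.##...
###...
..#.##

Derivation:
Fill (3+0,3+1) = (3,4)
Fill (3+0,3+2) = (3,5)
Fill (3+1,3+0) = (4,3)
Fill (3+1,3+1) = (4,4)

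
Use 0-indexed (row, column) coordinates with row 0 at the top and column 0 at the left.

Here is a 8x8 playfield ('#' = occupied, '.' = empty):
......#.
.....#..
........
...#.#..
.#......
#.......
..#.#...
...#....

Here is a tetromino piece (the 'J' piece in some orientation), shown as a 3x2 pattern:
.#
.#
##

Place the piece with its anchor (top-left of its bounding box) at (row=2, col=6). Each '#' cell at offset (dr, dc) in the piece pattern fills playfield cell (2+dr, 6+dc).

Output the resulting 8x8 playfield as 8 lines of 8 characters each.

Fill (2+0,6+1) = (2,7)
Fill (2+1,6+1) = (3,7)
Fill (2+2,6+0) = (4,6)
Fill (2+2,6+1) = (4,7)

Answer: ......#.
.....#..
.......#
...#.#.#
.#....##
#.......
..#.#...
...#....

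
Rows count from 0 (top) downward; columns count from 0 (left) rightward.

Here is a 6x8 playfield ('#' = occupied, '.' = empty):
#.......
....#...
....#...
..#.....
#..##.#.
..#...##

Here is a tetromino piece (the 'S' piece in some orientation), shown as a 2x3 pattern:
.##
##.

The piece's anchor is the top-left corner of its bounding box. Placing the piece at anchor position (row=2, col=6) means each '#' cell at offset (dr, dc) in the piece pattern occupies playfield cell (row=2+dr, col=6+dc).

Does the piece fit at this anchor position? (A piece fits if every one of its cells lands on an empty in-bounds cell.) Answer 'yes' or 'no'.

Answer: no

Derivation:
Check each piece cell at anchor (2, 6):
  offset (0,1) -> (2,7): empty -> OK
  offset (0,2) -> (2,8): out of bounds -> FAIL
  offset (1,0) -> (3,6): empty -> OK
  offset (1,1) -> (3,7): empty -> OK
All cells valid: no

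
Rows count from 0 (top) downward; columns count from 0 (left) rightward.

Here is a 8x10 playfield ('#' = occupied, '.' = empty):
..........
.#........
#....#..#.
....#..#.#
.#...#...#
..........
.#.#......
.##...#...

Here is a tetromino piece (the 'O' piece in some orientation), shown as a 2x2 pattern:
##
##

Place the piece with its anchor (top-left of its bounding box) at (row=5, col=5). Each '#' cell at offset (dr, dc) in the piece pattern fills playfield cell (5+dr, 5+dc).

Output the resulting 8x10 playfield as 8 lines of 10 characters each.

Fill (5+0,5+0) = (5,5)
Fill (5+0,5+1) = (5,6)
Fill (5+1,5+0) = (6,5)
Fill (5+1,5+1) = (6,6)

Answer: ..........
.#........
#....#..#.
....#..#.#
.#...#...#
.....##...
.#.#.##...
.##...#...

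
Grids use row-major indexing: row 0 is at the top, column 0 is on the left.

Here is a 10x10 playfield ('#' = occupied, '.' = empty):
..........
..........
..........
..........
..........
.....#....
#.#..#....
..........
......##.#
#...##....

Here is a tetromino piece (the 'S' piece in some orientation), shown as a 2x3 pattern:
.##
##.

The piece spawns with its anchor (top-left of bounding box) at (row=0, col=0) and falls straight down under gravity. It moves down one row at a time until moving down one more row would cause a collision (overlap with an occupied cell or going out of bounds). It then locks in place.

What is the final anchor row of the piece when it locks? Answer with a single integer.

Spawn at (row=0, col=0). Try each row:
  row 0: fits
  row 1: fits
  row 2: fits
  row 3: fits
  row 4: fits
  row 5: blocked -> lock at row 4

Answer: 4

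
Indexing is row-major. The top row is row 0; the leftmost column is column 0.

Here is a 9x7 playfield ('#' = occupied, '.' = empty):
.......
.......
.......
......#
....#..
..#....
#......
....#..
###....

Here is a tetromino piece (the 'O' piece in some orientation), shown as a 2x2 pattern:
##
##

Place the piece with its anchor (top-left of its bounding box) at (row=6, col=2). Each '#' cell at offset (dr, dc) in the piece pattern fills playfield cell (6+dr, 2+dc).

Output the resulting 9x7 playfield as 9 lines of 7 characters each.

Fill (6+0,2+0) = (6,2)
Fill (6+0,2+1) = (6,3)
Fill (6+1,2+0) = (7,2)
Fill (6+1,2+1) = (7,3)

Answer: .......
.......
.......
......#
....#..
..#....
#.##...
..###..
###....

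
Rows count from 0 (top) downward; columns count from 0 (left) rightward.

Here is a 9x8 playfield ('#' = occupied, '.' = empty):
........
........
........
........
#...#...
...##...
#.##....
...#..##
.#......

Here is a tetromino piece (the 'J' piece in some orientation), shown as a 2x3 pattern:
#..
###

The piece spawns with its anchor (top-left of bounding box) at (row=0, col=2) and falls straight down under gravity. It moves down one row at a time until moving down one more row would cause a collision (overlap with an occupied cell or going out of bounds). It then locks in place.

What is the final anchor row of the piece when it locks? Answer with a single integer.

Spawn at (row=0, col=2). Try each row:
  row 0: fits
  row 1: fits
  row 2: fits
  row 3: blocked -> lock at row 2

Answer: 2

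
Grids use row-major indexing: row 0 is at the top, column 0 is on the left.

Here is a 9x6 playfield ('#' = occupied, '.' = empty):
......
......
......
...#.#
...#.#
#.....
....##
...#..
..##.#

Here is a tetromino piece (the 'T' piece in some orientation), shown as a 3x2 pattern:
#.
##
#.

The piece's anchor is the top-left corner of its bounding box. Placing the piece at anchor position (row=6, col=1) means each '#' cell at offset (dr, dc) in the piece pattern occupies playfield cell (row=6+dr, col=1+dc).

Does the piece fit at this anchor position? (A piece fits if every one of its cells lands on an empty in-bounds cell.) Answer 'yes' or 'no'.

Check each piece cell at anchor (6, 1):
  offset (0,0) -> (6,1): empty -> OK
  offset (1,0) -> (7,1): empty -> OK
  offset (1,1) -> (7,2): empty -> OK
  offset (2,0) -> (8,1): empty -> OK
All cells valid: yes

Answer: yes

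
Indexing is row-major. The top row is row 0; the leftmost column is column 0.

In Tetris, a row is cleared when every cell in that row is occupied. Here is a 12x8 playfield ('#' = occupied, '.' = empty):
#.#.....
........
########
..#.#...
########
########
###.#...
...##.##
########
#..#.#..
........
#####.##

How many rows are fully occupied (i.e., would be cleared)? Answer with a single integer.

Check each row:
  row 0: 6 empty cells -> not full
  row 1: 8 empty cells -> not full
  row 2: 0 empty cells -> FULL (clear)
  row 3: 6 empty cells -> not full
  row 4: 0 empty cells -> FULL (clear)
  row 5: 0 empty cells -> FULL (clear)
  row 6: 4 empty cells -> not full
  row 7: 4 empty cells -> not full
  row 8: 0 empty cells -> FULL (clear)
  row 9: 5 empty cells -> not full
  row 10: 8 empty cells -> not full
  row 11: 1 empty cell -> not full
Total rows cleared: 4

Answer: 4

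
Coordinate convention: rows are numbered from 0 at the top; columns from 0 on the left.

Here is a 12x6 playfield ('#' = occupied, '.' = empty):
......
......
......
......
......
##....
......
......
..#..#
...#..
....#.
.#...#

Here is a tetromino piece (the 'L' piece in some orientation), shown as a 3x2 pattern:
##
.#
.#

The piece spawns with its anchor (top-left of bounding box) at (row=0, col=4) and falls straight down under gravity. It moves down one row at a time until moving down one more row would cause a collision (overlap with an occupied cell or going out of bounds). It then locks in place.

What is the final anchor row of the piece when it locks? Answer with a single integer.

Spawn at (row=0, col=4). Try each row:
  row 0: fits
  row 1: fits
  row 2: fits
  row 3: fits
  row 4: fits
  row 5: fits
  row 6: blocked -> lock at row 5

Answer: 5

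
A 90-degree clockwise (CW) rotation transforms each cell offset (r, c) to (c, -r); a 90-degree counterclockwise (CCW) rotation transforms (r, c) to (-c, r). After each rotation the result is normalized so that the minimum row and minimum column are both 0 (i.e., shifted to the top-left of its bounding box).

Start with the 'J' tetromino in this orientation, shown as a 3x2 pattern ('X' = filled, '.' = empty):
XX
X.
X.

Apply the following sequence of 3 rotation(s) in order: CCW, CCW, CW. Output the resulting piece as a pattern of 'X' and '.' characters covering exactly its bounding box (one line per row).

Start:
XX
X.
X.
After rotation 1 (CCW):
X..
XXX
After rotation 2 (CCW):
.X
.X
XX
After rotation 3 (CW):
X..
XXX

Answer: X..
XXX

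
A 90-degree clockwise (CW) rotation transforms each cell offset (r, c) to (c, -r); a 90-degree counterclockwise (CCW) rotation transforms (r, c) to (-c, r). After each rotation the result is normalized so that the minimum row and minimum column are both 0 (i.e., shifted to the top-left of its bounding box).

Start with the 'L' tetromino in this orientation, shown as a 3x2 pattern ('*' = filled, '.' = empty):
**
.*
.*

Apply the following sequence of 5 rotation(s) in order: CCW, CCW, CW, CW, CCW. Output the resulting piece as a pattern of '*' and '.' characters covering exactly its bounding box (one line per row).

Answer: ***
*..

Derivation:
Start:
**
.*
.*
After rotation 1 (CCW):
***
*..
After rotation 2 (CCW):
*.
*.
**
After rotation 3 (CW):
***
*..
After rotation 4 (CW):
**
.*
.*
After rotation 5 (CCW):
***
*..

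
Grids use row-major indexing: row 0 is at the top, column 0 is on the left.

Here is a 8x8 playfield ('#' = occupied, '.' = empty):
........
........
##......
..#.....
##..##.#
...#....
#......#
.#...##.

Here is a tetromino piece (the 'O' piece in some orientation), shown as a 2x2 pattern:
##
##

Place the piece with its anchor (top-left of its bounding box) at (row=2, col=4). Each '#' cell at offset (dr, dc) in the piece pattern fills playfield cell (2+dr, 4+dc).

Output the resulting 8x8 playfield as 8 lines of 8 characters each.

Answer: ........
........
##..##..
..#.##..
##..##.#
...#....
#......#
.#...##.

Derivation:
Fill (2+0,4+0) = (2,4)
Fill (2+0,4+1) = (2,5)
Fill (2+1,4+0) = (3,4)
Fill (2+1,4+1) = (3,5)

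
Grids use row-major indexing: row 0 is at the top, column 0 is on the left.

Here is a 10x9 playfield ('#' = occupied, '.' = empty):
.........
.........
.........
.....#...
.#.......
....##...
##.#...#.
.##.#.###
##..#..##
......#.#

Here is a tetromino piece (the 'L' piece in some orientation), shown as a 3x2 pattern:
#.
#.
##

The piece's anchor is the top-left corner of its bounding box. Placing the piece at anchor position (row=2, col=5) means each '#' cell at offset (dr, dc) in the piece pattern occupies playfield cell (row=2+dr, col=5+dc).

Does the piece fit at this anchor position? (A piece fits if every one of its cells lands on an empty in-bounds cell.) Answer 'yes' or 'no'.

Check each piece cell at anchor (2, 5):
  offset (0,0) -> (2,5): empty -> OK
  offset (1,0) -> (3,5): occupied ('#') -> FAIL
  offset (2,0) -> (4,5): empty -> OK
  offset (2,1) -> (4,6): empty -> OK
All cells valid: no

Answer: no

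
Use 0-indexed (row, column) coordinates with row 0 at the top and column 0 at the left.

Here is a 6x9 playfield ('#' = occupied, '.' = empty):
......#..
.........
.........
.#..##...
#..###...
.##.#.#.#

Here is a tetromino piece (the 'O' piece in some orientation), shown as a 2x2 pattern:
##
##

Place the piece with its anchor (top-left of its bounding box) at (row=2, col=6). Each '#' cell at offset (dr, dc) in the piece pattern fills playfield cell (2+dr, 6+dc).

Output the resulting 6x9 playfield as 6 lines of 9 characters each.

Answer: ......#..
.........
......##.
.#..####.
#..###...
.##.#.#.#

Derivation:
Fill (2+0,6+0) = (2,6)
Fill (2+0,6+1) = (2,7)
Fill (2+1,6+0) = (3,6)
Fill (2+1,6+1) = (3,7)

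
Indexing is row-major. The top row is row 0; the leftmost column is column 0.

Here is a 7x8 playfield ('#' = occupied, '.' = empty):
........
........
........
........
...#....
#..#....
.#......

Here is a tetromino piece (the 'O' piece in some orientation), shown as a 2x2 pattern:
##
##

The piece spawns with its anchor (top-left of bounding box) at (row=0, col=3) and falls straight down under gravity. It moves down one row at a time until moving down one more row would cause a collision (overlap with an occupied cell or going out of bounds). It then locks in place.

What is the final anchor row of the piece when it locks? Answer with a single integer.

Spawn at (row=0, col=3). Try each row:
  row 0: fits
  row 1: fits
  row 2: fits
  row 3: blocked -> lock at row 2

Answer: 2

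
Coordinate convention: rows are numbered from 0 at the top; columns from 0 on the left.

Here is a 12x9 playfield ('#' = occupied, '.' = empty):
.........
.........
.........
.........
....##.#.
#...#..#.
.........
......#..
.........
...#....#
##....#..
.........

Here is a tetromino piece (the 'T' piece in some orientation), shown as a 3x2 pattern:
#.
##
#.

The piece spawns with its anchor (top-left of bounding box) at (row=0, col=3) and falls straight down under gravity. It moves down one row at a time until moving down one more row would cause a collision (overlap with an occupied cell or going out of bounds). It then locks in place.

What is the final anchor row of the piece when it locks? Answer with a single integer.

Spawn at (row=0, col=3). Try each row:
  row 0: fits
  row 1: fits
  row 2: fits
  row 3: blocked -> lock at row 2

Answer: 2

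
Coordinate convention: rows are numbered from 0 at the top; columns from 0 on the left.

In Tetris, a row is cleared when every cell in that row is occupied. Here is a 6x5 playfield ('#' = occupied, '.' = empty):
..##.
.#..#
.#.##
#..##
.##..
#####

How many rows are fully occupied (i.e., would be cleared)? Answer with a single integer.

Answer: 1

Derivation:
Check each row:
  row 0: 3 empty cells -> not full
  row 1: 3 empty cells -> not full
  row 2: 2 empty cells -> not full
  row 3: 2 empty cells -> not full
  row 4: 3 empty cells -> not full
  row 5: 0 empty cells -> FULL (clear)
Total rows cleared: 1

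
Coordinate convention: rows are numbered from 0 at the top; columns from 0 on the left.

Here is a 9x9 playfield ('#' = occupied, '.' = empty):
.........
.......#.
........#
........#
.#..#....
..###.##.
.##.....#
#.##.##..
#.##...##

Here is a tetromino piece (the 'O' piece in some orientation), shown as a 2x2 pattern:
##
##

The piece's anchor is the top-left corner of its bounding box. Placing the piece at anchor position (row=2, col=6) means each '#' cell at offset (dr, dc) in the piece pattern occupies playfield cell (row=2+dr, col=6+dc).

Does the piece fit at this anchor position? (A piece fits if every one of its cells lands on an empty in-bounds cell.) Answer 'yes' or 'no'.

Check each piece cell at anchor (2, 6):
  offset (0,0) -> (2,6): empty -> OK
  offset (0,1) -> (2,7): empty -> OK
  offset (1,0) -> (3,6): empty -> OK
  offset (1,1) -> (3,7): empty -> OK
All cells valid: yes

Answer: yes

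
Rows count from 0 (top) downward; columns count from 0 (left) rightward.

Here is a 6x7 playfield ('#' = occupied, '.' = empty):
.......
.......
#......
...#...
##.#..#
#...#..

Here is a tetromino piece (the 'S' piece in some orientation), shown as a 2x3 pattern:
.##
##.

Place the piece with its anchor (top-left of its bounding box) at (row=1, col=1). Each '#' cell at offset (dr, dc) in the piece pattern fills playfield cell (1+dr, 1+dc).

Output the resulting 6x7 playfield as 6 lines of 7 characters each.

Answer: .......
..##...
###....
...#...
##.#..#
#...#..

Derivation:
Fill (1+0,1+1) = (1,2)
Fill (1+0,1+2) = (1,3)
Fill (1+1,1+0) = (2,1)
Fill (1+1,1+1) = (2,2)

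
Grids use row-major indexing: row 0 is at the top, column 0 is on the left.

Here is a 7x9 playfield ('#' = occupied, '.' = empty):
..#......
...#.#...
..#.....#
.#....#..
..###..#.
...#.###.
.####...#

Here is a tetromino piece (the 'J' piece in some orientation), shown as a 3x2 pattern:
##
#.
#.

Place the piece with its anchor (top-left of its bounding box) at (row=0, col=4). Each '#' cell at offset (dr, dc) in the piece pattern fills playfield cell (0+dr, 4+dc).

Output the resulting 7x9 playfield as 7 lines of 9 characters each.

Answer: ..#.##...
...###...
..#.#...#
.#....#..
..###..#.
...#.###.
.####...#

Derivation:
Fill (0+0,4+0) = (0,4)
Fill (0+0,4+1) = (0,5)
Fill (0+1,4+0) = (1,4)
Fill (0+2,4+0) = (2,4)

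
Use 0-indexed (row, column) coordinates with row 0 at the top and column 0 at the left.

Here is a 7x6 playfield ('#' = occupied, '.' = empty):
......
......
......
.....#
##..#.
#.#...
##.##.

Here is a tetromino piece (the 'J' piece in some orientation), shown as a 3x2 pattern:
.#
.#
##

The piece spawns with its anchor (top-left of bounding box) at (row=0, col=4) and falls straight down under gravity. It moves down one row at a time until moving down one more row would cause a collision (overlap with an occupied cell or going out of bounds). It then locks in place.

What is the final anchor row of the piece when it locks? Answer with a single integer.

Spawn at (row=0, col=4). Try each row:
  row 0: fits
  row 1: blocked -> lock at row 0

Answer: 0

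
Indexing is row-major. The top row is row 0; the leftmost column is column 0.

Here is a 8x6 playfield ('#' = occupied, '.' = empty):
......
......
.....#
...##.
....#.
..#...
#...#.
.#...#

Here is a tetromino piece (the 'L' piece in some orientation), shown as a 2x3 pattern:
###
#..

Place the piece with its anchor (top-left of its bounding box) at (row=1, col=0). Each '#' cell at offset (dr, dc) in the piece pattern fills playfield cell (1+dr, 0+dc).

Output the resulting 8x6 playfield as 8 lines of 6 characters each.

Answer: ......
###...
#....#
...##.
....#.
..#...
#...#.
.#...#

Derivation:
Fill (1+0,0+0) = (1,0)
Fill (1+0,0+1) = (1,1)
Fill (1+0,0+2) = (1,2)
Fill (1+1,0+0) = (2,0)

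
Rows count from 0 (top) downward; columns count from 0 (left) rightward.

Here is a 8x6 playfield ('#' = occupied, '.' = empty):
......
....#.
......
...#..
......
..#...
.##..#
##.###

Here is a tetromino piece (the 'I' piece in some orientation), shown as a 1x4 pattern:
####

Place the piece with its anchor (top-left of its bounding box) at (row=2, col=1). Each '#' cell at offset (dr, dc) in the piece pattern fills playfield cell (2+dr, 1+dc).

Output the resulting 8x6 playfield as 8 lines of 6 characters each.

Fill (2+0,1+0) = (2,1)
Fill (2+0,1+1) = (2,2)
Fill (2+0,1+2) = (2,3)
Fill (2+0,1+3) = (2,4)

Answer: ......
....#.
.####.
...#..
......
..#...
.##..#
##.###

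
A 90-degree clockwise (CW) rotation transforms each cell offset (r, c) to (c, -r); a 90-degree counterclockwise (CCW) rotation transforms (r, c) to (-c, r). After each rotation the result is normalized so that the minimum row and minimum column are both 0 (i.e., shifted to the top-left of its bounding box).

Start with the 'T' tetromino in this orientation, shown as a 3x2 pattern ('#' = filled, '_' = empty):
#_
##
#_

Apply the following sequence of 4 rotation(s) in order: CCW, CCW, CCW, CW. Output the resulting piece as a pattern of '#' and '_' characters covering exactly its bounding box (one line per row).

Answer: _#
##
_#

Derivation:
Start:
#_
##
#_
After rotation 1 (CCW):
_#_
###
After rotation 2 (CCW):
_#
##
_#
After rotation 3 (CCW):
###
_#_
After rotation 4 (CW):
_#
##
_#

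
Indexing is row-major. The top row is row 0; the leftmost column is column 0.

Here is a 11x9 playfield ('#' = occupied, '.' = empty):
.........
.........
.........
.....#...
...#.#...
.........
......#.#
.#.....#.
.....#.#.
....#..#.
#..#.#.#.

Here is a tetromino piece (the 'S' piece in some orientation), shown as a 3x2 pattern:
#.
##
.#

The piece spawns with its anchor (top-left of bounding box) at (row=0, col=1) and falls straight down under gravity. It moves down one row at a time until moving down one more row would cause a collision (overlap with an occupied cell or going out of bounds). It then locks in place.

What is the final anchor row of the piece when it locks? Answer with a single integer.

Answer: 5

Derivation:
Spawn at (row=0, col=1). Try each row:
  row 0: fits
  row 1: fits
  row 2: fits
  row 3: fits
  row 4: fits
  row 5: fits
  row 6: blocked -> lock at row 5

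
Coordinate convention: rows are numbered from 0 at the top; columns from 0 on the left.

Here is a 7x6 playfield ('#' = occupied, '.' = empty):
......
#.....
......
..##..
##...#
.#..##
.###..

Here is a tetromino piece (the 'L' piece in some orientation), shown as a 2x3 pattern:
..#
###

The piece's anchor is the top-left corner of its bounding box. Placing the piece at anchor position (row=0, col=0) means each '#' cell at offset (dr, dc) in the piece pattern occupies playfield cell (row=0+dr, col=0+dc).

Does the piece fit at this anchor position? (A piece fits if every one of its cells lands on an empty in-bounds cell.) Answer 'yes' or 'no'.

Check each piece cell at anchor (0, 0):
  offset (0,2) -> (0,2): empty -> OK
  offset (1,0) -> (1,0): occupied ('#') -> FAIL
  offset (1,1) -> (1,1): empty -> OK
  offset (1,2) -> (1,2): empty -> OK
All cells valid: no

Answer: no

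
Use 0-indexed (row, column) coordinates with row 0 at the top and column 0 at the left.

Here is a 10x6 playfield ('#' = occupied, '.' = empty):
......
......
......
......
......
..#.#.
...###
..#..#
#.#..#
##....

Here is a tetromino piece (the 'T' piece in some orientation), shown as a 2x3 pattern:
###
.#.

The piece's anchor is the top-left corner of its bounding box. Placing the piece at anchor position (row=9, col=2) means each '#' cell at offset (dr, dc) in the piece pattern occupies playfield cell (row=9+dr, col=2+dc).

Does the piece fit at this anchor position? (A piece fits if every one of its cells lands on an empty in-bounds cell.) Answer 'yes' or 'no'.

Check each piece cell at anchor (9, 2):
  offset (0,0) -> (9,2): empty -> OK
  offset (0,1) -> (9,3): empty -> OK
  offset (0,2) -> (9,4): empty -> OK
  offset (1,1) -> (10,3): out of bounds -> FAIL
All cells valid: no

Answer: no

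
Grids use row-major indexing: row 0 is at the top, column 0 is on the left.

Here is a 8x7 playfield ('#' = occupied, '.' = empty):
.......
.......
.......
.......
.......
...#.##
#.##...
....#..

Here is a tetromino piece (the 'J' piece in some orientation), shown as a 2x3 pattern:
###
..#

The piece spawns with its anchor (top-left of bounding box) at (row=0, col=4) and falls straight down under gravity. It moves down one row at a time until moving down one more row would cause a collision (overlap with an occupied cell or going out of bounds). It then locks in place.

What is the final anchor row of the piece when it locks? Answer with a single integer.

Spawn at (row=0, col=4). Try each row:
  row 0: fits
  row 1: fits
  row 2: fits
  row 3: fits
  row 4: blocked -> lock at row 3

Answer: 3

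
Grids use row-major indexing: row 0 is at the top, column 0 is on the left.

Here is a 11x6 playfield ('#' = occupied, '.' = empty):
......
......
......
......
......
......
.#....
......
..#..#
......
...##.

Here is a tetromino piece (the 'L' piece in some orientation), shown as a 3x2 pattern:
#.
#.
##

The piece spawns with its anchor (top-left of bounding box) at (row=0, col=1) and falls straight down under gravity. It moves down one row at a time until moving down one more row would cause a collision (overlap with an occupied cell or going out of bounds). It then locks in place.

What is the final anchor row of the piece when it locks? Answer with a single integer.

Spawn at (row=0, col=1). Try each row:
  row 0: fits
  row 1: fits
  row 2: fits
  row 3: fits
  row 4: blocked -> lock at row 3

Answer: 3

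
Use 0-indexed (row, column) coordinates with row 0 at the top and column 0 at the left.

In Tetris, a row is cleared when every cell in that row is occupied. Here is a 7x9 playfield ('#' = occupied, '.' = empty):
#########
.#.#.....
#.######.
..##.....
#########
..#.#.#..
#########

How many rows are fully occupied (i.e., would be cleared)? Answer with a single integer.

Answer: 3

Derivation:
Check each row:
  row 0: 0 empty cells -> FULL (clear)
  row 1: 7 empty cells -> not full
  row 2: 2 empty cells -> not full
  row 3: 7 empty cells -> not full
  row 4: 0 empty cells -> FULL (clear)
  row 5: 6 empty cells -> not full
  row 6: 0 empty cells -> FULL (clear)
Total rows cleared: 3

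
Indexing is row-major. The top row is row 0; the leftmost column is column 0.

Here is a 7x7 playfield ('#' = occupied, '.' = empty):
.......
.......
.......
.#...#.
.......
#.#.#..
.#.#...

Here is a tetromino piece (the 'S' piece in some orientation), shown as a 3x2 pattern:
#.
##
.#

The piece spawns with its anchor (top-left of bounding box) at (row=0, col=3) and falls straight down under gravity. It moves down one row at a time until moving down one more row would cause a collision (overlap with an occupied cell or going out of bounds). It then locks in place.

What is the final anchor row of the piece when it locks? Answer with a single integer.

Answer: 2

Derivation:
Spawn at (row=0, col=3). Try each row:
  row 0: fits
  row 1: fits
  row 2: fits
  row 3: blocked -> lock at row 2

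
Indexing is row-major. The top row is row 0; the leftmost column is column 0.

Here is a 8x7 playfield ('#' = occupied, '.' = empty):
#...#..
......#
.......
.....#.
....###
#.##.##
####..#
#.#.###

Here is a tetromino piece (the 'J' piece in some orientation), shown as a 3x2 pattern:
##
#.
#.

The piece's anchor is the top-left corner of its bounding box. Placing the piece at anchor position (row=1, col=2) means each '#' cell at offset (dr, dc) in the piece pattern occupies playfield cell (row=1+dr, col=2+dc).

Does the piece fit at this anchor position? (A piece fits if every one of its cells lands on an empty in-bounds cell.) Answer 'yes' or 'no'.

Check each piece cell at anchor (1, 2):
  offset (0,0) -> (1,2): empty -> OK
  offset (0,1) -> (1,3): empty -> OK
  offset (1,0) -> (2,2): empty -> OK
  offset (2,0) -> (3,2): empty -> OK
All cells valid: yes

Answer: yes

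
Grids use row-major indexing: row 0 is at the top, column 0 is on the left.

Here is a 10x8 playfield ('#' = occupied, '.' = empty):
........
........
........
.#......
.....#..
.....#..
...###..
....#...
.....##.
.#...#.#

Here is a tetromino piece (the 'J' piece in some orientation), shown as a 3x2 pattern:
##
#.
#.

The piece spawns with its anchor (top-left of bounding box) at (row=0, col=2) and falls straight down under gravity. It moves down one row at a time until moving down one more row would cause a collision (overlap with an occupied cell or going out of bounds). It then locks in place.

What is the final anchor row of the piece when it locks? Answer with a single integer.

Answer: 5

Derivation:
Spawn at (row=0, col=2). Try each row:
  row 0: fits
  row 1: fits
  row 2: fits
  row 3: fits
  row 4: fits
  row 5: fits
  row 6: blocked -> lock at row 5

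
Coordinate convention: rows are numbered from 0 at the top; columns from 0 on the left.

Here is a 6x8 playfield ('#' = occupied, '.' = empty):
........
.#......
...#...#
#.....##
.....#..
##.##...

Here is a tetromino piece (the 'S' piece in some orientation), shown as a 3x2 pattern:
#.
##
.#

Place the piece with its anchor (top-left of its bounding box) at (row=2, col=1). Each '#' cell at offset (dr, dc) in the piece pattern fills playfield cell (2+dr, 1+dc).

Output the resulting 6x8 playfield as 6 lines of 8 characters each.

Fill (2+0,1+0) = (2,1)
Fill (2+1,1+0) = (3,1)
Fill (2+1,1+1) = (3,2)
Fill (2+2,1+1) = (4,2)

Answer: ........
.#......
.#.#...#
###...##
..#..#..
##.##...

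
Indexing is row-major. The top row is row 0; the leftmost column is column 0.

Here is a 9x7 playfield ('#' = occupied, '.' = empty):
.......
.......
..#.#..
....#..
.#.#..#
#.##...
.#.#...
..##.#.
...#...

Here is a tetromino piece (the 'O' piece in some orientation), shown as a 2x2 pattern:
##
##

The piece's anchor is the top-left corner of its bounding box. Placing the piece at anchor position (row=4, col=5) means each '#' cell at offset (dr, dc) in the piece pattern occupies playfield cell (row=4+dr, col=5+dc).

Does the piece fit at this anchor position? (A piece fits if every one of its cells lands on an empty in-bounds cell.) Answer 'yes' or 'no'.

Answer: no

Derivation:
Check each piece cell at anchor (4, 5):
  offset (0,0) -> (4,5): empty -> OK
  offset (0,1) -> (4,6): occupied ('#') -> FAIL
  offset (1,0) -> (5,5): empty -> OK
  offset (1,1) -> (5,6): empty -> OK
All cells valid: no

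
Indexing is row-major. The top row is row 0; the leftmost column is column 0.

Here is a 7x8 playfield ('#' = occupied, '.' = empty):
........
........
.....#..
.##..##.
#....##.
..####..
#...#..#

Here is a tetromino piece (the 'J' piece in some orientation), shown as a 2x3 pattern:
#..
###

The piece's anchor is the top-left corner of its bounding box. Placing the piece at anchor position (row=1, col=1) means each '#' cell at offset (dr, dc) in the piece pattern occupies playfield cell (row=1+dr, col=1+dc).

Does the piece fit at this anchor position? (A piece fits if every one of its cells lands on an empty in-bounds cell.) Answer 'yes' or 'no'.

Answer: yes

Derivation:
Check each piece cell at anchor (1, 1):
  offset (0,0) -> (1,1): empty -> OK
  offset (1,0) -> (2,1): empty -> OK
  offset (1,1) -> (2,2): empty -> OK
  offset (1,2) -> (2,3): empty -> OK
All cells valid: yes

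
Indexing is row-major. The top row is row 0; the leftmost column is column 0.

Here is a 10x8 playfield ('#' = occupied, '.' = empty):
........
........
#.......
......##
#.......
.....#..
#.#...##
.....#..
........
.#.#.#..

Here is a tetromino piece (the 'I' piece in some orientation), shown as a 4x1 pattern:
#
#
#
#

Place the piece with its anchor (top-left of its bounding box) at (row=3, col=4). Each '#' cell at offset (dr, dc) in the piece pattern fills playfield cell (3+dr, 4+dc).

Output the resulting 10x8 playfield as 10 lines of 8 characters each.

Fill (3+0,4+0) = (3,4)
Fill (3+1,4+0) = (4,4)
Fill (3+2,4+0) = (5,4)
Fill (3+3,4+0) = (6,4)

Answer: ........
........
#.......
....#.##
#...#...
....##..
#.#.#.##
.....#..
........
.#.#.#..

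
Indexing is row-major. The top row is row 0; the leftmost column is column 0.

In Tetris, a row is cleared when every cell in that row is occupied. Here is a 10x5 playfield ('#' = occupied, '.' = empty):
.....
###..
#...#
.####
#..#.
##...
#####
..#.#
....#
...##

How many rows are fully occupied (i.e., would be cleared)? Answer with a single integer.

Check each row:
  row 0: 5 empty cells -> not full
  row 1: 2 empty cells -> not full
  row 2: 3 empty cells -> not full
  row 3: 1 empty cell -> not full
  row 4: 3 empty cells -> not full
  row 5: 3 empty cells -> not full
  row 6: 0 empty cells -> FULL (clear)
  row 7: 3 empty cells -> not full
  row 8: 4 empty cells -> not full
  row 9: 3 empty cells -> not full
Total rows cleared: 1

Answer: 1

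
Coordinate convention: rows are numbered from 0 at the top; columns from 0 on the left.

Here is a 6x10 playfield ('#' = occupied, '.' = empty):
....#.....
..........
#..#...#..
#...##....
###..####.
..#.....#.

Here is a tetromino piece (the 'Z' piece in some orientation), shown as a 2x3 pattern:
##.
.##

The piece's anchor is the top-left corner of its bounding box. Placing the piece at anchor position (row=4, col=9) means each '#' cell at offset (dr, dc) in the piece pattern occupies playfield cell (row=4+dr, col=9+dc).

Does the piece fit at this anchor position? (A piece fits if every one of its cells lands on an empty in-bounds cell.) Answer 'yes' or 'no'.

Answer: no

Derivation:
Check each piece cell at anchor (4, 9):
  offset (0,0) -> (4,9): empty -> OK
  offset (0,1) -> (4,10): out of bounds -> FAIL
  offset (1,1) -> (5,10): out of bounds -> FAIL
  offset (1,2) -> (5,11): out of bounds -> FAIL
All cells valid: no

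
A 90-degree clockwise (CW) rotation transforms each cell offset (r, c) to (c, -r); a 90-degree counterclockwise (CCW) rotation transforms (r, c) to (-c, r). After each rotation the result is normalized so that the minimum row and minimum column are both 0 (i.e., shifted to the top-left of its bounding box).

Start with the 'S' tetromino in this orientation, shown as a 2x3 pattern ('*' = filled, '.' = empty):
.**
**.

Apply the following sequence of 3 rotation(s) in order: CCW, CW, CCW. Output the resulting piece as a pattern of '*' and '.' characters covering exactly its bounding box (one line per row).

Answer: *.
**
.*

Derivation:
Start:
.**
**.
After rotation 1 (CCW):
*.
**
.*
After rotation 2 (CW):
.**
**.
After rotation 3 (CCW):
*.
**
.*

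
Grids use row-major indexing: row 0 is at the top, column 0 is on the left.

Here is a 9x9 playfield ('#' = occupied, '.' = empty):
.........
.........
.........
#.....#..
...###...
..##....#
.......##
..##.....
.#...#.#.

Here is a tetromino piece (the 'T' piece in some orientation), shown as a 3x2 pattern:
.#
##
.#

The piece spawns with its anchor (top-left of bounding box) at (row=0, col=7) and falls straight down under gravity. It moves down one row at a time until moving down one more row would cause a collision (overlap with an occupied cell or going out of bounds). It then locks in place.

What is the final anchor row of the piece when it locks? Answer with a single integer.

Answer: 2

Derivation:
Spawn at (row=0, col=7). Try each row:
  row 0: fits
  row 1: fits
  row 2: fits
  row 3: blocked -> lock at row 2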